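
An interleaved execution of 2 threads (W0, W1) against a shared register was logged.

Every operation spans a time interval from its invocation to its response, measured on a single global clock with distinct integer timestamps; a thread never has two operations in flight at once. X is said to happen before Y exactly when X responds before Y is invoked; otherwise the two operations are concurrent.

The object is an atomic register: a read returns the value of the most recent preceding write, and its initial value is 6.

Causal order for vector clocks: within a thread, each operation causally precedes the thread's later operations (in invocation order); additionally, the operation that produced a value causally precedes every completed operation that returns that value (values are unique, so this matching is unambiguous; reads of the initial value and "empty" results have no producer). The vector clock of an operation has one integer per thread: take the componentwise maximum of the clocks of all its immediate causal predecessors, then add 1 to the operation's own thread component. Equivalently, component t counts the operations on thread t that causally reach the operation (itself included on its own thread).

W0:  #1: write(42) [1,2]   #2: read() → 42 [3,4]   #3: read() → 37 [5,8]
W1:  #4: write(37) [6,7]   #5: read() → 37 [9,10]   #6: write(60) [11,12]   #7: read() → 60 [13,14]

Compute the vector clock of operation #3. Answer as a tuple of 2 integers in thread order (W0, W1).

(3, 1)

root op #4, invoked 6: fresh clock plus W1's own tick → (0, 1)
root op #1, invoked 1: fresh clock plus W0's own tick → (1, 0)
#5, invoked 9, takes VC(#4)=(0, 1) under max, adds 1 for W1 → (0, 2)
#2, invoked 3, takes VC(#1)=(1, 0) under max, adds 1 for W0 → (2, 0)
#6, invoked 11, takes VC(#5)=(0, 2) under max, adds 1 for W1 → (0, 3)
#7, invoked 13, takes VC(#6)=(0, 3) under max, adds 1 for W1 → (0, 4)
#3, invoked 5, takes VC(#2)=(2, 0), VC(#4)=(0, 1) under max, adds 1 for W0 → (3, 1)
target: VC(#3) = (3, 1)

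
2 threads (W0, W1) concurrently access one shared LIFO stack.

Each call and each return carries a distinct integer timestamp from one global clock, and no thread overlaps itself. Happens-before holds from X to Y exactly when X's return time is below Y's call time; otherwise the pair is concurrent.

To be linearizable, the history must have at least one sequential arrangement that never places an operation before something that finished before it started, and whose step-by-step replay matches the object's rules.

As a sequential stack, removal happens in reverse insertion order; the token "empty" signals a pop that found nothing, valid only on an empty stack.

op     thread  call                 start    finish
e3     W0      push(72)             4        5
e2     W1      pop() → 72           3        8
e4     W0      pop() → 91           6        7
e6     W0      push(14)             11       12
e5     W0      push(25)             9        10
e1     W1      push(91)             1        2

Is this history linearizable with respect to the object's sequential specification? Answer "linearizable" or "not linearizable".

a witness: e1, e3, e2, e4, e5, e6
1. e1 push(91), leaving stack <91>
2. e3 push(72), leaving stack <91,72>
3. e2 pop() → 72, leaving stack <91>
4. e4 pop() → 91, leaving stack <>
5. e5 push(25), leaving stack <25>
6. e6 push(14), leaving stack <25,14>

linearizable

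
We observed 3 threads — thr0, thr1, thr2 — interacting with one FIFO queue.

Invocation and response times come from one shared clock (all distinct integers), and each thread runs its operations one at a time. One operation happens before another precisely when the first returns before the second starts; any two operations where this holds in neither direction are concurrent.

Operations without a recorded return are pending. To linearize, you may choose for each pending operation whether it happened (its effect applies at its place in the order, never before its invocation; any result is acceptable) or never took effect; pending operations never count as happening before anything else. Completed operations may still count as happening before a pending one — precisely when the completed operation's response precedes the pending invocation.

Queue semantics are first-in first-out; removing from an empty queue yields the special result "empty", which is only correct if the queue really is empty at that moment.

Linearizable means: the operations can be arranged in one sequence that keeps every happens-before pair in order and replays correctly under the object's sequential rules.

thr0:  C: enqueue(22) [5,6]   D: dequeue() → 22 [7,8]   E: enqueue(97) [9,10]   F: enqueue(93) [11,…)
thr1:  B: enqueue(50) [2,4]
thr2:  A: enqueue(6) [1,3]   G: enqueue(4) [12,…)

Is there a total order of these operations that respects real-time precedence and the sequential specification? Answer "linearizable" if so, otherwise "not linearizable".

not linearizable

the violation lands at event 8, D's response at time 8: events 1..7 linearize, events 1..8 do not
all 2 real-time-respecting orders fail — 4 completed FIFO queue operations, no legal replay
for example A, B, C, D fails at step 4: D dequeue() → 22 is not legal there
for example B, A, C, D fails at step 4: D dequeue() → 22 is not legal there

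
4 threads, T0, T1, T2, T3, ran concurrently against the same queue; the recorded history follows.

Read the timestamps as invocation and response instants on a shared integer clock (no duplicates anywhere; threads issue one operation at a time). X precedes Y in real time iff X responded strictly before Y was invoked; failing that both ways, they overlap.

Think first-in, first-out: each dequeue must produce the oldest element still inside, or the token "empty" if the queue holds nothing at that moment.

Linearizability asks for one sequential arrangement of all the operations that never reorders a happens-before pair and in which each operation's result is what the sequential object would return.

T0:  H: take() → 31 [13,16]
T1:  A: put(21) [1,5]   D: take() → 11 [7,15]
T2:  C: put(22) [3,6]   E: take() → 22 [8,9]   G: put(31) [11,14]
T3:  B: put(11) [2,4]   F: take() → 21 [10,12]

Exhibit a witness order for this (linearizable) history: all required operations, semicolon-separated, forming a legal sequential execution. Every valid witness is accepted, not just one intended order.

after step 1 (B put(11)): queue <11>
after step 2 (C put(22)): queue <11,22>
after step 3 (A put(21)): queue <11,22,21>
after step 4 (D take() → 11): queue <22,21>
after step 5 (E take() → 22): queue <21>
after step 6 (F take() → 21): queue <>
after step 7 (G put(31)): queue <31>
after step 8 (H take() → 31): queue <>

B; C; A; D; E; F; G; H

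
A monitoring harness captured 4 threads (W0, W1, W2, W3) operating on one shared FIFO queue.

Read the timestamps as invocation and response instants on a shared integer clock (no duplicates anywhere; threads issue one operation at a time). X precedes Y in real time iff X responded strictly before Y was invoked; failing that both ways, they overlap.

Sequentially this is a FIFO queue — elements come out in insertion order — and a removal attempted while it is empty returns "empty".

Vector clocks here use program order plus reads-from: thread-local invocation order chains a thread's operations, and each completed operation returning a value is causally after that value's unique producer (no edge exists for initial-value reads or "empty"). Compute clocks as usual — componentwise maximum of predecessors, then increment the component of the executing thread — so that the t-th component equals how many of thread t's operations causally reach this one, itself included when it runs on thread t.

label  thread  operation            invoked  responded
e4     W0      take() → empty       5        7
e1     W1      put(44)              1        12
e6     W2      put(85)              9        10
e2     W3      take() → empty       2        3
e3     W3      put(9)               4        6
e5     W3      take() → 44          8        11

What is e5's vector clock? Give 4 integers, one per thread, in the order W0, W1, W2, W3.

(0, 1, 0, 3)

e2 (invocation 2): nothing precedes it; W3's component alone gives (0, 0, 0, 1)
e6 (invocation 9): nothing precedes it; W2's component alone gives (0, 0, 1, 0)
e1 (invocation 1): nothing precedes it; W1's component alone gives (0, 1, 0, 0)
e4 (invocation 5): nothing precedes it; W0's component alone gives (1, 0, 0, 0)
VC(e3, invoked at 4): max of VC(e2)=(0, 0, 0, 1), then +1 on thread W3 → (0, 0, 0, 2)
VC(e5, invoked at 8): max of VC(e1)=(0, 1, 0, 0), VC(e3)=(0, 0, 0, 2), then +1 on thread W3 → (0, 1, 0, 3)
target: VC(e5) = (0, 1, 0, 3)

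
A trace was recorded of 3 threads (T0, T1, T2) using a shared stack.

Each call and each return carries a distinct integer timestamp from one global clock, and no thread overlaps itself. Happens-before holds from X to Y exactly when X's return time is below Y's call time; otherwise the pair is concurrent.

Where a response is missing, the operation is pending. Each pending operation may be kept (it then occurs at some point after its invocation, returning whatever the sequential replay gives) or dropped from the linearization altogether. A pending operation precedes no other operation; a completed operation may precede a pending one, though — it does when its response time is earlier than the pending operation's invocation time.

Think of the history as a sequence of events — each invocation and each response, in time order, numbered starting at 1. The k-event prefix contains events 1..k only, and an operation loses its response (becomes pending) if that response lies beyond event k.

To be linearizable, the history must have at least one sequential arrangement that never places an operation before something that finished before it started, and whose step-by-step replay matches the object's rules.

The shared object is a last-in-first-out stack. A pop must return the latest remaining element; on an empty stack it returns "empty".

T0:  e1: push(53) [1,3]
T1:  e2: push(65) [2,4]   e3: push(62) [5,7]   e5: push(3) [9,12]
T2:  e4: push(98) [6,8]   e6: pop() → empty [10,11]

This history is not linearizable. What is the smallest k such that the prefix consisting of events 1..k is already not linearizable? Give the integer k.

11

events 1..10 are linearizable; a witness order is e1, e2, e3, e4:
after step 1 (e1 push(53)): stack <53>
after step 2 (e2 push(65)): stack <53,65>
after step 3 (e3 push(62)): stack <53,65,62>
after step 4 (e4 push(98)): stack <53,65,62,98>
once event 11 joins (e6's response, time 11), exhaustive search finds no witness
every completion of the 1 pending operation (e5) was checked; none linearizes
take e1, e2, e3, e4, e6 (pending dropped): step 5 already fails, because e6 pop() → empty cannot occur there
take e1, e2, e4, e3, e6 (pending dropped): step 5 already fails, because e6 pop() → empty cannot occur there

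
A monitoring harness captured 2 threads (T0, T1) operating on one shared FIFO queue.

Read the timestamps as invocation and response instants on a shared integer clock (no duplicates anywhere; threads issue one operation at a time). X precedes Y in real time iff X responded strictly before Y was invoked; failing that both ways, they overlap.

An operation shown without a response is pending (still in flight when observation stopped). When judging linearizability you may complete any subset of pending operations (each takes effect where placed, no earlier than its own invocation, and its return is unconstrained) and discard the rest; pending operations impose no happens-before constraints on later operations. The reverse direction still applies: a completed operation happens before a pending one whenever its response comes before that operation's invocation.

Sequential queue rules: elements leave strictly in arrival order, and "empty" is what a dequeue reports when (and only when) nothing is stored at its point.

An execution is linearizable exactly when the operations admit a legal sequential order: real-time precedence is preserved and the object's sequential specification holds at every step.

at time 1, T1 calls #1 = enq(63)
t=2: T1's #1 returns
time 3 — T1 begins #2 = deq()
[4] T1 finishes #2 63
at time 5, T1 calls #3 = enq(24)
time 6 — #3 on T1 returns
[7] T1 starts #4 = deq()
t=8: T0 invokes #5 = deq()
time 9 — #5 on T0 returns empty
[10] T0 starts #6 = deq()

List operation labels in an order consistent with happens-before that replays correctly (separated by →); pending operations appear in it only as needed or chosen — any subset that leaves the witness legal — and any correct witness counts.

1. #1 enq(63), leaving queue <63>
2. #2 deq() → 63, leaving queue <>
3. #3 enq(24), leaving queue <24>
4. #4 deq() (pending, included), leaving queue <>
5. #5 deq() → empty, leaving queue <>

#1 → #2 → #3 → #4 → #5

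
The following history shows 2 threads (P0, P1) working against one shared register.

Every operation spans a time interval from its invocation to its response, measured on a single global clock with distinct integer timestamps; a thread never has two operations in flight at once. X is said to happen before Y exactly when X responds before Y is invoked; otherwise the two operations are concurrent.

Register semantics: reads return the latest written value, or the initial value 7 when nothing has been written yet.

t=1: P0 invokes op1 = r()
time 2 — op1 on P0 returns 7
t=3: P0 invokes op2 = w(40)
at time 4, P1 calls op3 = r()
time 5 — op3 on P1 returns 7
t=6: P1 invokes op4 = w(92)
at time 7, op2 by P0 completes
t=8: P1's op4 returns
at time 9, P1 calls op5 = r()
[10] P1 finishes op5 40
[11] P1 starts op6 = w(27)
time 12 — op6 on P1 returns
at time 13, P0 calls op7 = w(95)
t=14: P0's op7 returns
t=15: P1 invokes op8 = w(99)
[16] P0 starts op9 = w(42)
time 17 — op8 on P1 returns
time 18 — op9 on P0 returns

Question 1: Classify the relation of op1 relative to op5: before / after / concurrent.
before

op1 spans [1,2], op5 spans [9,10]
resp(op1)=2 < inv(op5)=9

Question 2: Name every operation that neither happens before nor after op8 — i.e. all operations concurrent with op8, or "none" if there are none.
op9

op8 spans [15,17]; an op avoiding the whole window 15..17 is ordered, any other is concurrent
op1 [1,2]: before
op2 [3,7]: before
op3 [4,5]: before
op4 [6,8]: before
op5 [9,10]: before
op6 [11,12]: before
op7 [13,14]: before
op9 [16,18]: concurrent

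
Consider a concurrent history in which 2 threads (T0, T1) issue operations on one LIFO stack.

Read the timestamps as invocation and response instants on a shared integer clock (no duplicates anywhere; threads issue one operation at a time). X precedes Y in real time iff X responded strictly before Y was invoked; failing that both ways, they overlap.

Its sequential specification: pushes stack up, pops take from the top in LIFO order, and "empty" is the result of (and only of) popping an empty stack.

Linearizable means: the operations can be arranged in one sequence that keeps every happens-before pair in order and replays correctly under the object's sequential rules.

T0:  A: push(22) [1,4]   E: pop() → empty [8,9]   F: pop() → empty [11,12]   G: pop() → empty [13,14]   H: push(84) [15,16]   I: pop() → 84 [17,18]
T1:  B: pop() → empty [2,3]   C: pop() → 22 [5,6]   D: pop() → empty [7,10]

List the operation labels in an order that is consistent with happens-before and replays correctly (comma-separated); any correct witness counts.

after step 1 (B pop() → empty): stack <>
after step 2 (A push(22)): stack <22>
after step 3 (C pop() → 22): stack <>
after step 4 (D pop() → empty): stack <>
after step 5 (E pop() → empty): stack <>
after step 6 (F pop() → empty): stack <>
after step 7 (G pop() → empty): stack <>
after step 8 (H push(84)): stack <84>
after step 9 (I pop() → 84): stack <>

B, A, C, D, E, F, G, H, I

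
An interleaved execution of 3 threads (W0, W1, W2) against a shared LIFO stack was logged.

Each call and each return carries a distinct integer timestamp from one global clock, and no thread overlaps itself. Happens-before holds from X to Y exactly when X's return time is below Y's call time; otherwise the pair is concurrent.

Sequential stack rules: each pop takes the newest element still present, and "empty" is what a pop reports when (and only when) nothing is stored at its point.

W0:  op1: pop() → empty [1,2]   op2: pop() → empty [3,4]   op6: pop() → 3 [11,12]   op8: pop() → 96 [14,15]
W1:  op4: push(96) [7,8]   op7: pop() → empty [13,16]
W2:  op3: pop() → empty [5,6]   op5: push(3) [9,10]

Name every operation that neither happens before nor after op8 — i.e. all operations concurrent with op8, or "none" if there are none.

op8 runs from 14 to 15; window-overlapping ops are concurrent
op1 [1,2]: before
op2 [3,4]: before
op3 [5,6]: before
op4 [7,8]: before
op5 [9,10]: before
op6 [11,12]: before
op7 [13,16]: concurrent

op7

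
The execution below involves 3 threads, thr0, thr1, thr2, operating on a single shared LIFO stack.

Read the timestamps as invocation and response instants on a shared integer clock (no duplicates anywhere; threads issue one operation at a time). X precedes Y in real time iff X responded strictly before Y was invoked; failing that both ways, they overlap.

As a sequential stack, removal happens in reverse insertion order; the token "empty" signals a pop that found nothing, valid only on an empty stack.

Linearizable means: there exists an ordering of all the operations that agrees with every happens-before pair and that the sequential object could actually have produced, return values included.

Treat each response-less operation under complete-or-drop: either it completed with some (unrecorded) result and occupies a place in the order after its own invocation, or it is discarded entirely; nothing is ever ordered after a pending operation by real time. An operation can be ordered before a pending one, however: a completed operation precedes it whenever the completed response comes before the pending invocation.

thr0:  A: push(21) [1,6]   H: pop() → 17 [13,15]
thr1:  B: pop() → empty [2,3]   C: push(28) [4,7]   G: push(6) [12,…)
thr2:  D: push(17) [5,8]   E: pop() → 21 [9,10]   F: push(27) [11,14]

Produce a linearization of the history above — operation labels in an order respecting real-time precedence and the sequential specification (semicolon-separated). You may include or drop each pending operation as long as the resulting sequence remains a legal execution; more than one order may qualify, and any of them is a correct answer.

B; C; D; A; E; H; F

step 1: B pop() → empty — stack <>
step 2: C push(28) — stack <28>
step 3: D push(17) — stack <28,17>
step 4: A push(21) — stack <28,17,21>
step 5: E pop() → 21 — stack <28,17>
step 6: H pop() → 17 — stack <28>
step 7: F push(27) — stack <28,27>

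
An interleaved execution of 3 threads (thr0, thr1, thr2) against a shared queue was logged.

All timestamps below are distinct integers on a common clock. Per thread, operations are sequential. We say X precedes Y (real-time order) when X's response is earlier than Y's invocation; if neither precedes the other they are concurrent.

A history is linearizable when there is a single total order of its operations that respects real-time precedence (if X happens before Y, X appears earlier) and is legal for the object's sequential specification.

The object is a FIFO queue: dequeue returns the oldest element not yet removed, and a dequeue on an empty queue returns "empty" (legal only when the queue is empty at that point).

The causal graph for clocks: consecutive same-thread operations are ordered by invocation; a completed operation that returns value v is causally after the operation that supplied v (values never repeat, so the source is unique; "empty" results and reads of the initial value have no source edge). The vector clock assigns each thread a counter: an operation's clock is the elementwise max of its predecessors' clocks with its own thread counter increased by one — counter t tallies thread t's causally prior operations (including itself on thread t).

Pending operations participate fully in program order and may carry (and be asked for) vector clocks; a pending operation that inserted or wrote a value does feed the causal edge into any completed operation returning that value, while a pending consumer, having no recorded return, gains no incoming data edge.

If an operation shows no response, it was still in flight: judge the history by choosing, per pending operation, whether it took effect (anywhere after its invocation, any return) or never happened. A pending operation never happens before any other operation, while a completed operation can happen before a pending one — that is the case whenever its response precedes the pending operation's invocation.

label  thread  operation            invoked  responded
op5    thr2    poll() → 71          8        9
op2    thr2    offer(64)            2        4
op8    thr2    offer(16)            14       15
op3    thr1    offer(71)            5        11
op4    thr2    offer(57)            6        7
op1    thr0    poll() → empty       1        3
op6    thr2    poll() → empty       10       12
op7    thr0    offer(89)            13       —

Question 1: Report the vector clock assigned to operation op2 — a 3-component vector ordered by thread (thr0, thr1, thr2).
no predecessors for op2 (invoked 2): thr2 increments from zero → (0, 0, 1)
no predecessors for op3 (invoked 5): thr1 increments from zero → (0, 1, 0)
no predecessors for op1 (invoked 1): thr0 increments from zero → (1, 0, 0)
op4, invoked 6, takes VC(op2)=(0, 0, 1) under max, adds 1 for thr2 → (0, 0, 2)
op7, invoked 13, takes VC(op1)=(1, 0, 0) under max, adds 1 for thr0 → (2, 0, 0)
op5, invoked 8, takes VC(op3)=(0, 1, 0), VC(op4)=(0, 0, 2) under max, adds 1 for thr2 → (0, 1, 3)
op6, invoked 10, takes VC(op5)=(0, 1, 3) under max, adds 1 for thr2 → (0, 1, 4)
op8, invoked 14, takes VC(op6)=(0, 1, 4) under max, adds 1 for thr2 → (0, 1, 5)
target: VC(op2) = (0, 0, 1)

(0, 0, 1)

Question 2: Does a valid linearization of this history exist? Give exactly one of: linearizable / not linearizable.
events 1..8 are fine; event 9 — the response of op5 at time 9 — makes the prefix non-linearizable
2 orders of the 4 completed queue ops respect real time; none is legal
include/drop combinations of the 1 pending operation (op3) were all tried; none helps
sample order op1, op2, op4, op5 (pending dropped) stalls at step 4 — op5 poll() → 71 has no legal effect
sample order op2, op1, op4, op5 (pending dropped) stalls at step 2 — op1 poll() → empty has no legal effect

not linearizable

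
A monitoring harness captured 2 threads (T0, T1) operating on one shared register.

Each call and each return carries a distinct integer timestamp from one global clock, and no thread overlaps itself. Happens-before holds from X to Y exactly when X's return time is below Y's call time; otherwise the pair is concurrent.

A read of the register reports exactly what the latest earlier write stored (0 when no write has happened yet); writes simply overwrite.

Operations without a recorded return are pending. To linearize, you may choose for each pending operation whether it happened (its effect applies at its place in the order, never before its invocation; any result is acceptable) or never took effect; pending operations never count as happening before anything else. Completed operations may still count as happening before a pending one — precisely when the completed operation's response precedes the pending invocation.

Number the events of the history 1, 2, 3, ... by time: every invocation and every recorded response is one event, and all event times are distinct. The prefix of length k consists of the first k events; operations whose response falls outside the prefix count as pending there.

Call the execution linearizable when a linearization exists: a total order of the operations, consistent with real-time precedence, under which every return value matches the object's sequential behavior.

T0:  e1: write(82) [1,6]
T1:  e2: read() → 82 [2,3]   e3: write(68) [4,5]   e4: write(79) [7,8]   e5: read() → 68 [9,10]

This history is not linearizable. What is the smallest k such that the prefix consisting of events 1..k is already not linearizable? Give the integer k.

one valid order for events 1..9 is e1, e2, e3, e4:
after step 1 (e1 write(82)): value 82
after step 2 (e2 read() → 82): value 82
after step 3 (e3 write(68)): value 68
after step 4 (e4 write(79)): value 79
once event 10 joins (e5's response, time 10), exhaustive search finds no witness
e.g. e1, e2, e3, e4, e5: illegal at step 5, since e5 read() → 68 cannot apply there
e.g. e2, e1, e3, e4, e5: illegal at step 1, since e2 read() → 82 cannot apply there

10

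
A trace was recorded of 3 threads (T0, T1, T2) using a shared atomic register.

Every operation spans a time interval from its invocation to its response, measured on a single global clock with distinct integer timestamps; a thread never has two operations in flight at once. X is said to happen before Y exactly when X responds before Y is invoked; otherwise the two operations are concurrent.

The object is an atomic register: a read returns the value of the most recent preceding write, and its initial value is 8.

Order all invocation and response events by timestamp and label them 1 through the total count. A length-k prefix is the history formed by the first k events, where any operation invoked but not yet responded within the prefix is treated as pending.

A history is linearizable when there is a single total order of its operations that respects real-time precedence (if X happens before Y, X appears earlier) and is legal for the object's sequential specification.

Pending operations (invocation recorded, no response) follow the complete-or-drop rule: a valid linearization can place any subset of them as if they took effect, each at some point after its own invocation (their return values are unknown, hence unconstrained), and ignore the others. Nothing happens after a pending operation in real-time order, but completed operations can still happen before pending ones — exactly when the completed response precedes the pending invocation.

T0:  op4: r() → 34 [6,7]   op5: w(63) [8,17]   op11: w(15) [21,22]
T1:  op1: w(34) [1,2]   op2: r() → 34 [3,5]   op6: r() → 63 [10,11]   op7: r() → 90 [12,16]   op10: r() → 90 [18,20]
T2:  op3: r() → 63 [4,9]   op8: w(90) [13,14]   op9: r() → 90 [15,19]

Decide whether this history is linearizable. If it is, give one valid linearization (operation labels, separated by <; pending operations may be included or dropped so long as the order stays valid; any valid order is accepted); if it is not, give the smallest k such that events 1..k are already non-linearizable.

step 1: op1 w(34) — value 34
step 2: op2 r() → 34 — value 34
step 3: op4 r() → 34 — value 34
step 4: op5 w(63) — value 63
step 5: op3 r() → 63 — value 63
step 6: op6 r() → 63 — value 63
step 7: op8 w(90) — value 90
step 8: op7 r() → 90 — value 90
step 9: op9 r() → 90 — value 90
step 10: op10 r() → 90 — value 90
step 11: op11 w(15) — value 15

linearizable — witness: op1 < op2 < op4 < op5 < op3 < op6 < op8 < op7 < op9 < op10 < op11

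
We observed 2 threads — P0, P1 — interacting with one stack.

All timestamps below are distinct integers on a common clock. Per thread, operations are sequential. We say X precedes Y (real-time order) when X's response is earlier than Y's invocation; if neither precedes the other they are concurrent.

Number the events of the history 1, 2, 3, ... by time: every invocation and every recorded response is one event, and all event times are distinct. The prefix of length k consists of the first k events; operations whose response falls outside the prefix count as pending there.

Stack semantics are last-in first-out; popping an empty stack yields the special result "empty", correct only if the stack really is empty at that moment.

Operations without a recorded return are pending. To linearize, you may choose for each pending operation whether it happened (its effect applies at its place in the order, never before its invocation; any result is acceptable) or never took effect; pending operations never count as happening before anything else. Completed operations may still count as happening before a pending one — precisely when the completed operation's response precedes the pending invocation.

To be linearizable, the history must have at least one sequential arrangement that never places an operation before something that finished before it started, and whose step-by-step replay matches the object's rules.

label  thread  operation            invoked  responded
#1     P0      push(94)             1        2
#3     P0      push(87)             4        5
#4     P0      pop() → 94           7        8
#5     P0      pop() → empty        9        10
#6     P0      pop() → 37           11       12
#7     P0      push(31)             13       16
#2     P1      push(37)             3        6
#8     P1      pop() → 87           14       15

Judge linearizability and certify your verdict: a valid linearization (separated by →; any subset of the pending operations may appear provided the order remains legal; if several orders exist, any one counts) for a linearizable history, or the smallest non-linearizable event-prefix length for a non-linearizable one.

not linearizable — minimal violating prefix: 8 events

events 1..7 are fine; event 8 — the response of #4 at time 8 — makes the prefix non-linearizable
4 completed operations, 2 real-time-consistent orders — every stack replay fails
for example #1, #2, #3, #4 fails at step 4: #4 pop() → 94 is not legal there
for example #1, #3, #2, #4 fails at step 4: #4 pop() → 94 is not legal there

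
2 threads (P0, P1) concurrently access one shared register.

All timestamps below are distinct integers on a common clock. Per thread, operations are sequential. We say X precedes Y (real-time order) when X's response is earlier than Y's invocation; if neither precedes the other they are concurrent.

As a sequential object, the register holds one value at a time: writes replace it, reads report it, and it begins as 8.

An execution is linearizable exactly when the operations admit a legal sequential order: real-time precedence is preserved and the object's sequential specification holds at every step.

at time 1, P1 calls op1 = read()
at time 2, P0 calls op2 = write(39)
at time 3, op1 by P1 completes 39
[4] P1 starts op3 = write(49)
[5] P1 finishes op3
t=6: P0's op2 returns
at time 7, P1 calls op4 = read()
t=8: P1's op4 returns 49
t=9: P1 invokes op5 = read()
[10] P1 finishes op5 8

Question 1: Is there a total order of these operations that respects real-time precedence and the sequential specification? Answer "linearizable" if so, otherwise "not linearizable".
prefix check: 1..9 passes, 1..10 fails once op5's time-10 response joins
every one of the 3 real-time-consistent orders over 5 completed register ops fails the sequential spec
sample order op1, op2, op3, op4, op5 stalls at step 1 — op1 read() → 39 has no legal effect
sample order op1, op3, op2, op4, op5 stalls at step 1 — op1 read() → 39 has no legal effect

not linearizable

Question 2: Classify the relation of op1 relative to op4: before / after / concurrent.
op1 spans [1,3], op4 spans [7,8]
resp(op1)=3 < inv(op4)=7

before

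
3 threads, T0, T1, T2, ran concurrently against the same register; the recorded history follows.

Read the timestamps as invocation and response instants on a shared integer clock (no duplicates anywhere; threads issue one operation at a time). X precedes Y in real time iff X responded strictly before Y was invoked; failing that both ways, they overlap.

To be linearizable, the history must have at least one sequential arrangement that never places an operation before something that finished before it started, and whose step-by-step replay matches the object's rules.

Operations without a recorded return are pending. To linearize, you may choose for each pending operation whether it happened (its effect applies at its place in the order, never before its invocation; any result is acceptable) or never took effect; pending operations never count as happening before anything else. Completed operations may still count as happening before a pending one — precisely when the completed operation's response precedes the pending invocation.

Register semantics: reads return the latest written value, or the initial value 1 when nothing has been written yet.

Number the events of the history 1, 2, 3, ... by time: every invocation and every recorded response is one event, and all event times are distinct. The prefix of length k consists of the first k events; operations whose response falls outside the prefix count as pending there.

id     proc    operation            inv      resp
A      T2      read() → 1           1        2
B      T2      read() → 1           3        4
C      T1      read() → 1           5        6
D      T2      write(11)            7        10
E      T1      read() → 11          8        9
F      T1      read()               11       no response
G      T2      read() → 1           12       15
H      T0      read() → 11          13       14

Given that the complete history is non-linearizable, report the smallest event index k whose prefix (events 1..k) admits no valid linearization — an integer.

events 1..14 are linearizable; a witness order is A, B, C, D, E, F, G, H:
after step 1 (A read() → 1): value 1
after step 2 (B read() → 1): value 1
after step 3 (C read() → 1): value 1
after step 4 (D write(11)): value 11
after step 5 (E read() → 11): value 11
after step 6 (F read() (pending, included)): value 11
after step 7 (G read() (pending, included)): value 11
after step 8 (H read() → 11): value 11
include event 15 — G responding at 15 — and every candidate order breaks
no completion choice of the 1 pending operation (F) rescues it — every subset was tried
e.g. A, B, C, D, E, G, H (pending dropped): illegal at step 6, since G read() → 1 cannot apply there
e.g. A, B, C, D, E, H, G (pending dropped): illegal at step 7, since G read() → 1 cannot apply there

15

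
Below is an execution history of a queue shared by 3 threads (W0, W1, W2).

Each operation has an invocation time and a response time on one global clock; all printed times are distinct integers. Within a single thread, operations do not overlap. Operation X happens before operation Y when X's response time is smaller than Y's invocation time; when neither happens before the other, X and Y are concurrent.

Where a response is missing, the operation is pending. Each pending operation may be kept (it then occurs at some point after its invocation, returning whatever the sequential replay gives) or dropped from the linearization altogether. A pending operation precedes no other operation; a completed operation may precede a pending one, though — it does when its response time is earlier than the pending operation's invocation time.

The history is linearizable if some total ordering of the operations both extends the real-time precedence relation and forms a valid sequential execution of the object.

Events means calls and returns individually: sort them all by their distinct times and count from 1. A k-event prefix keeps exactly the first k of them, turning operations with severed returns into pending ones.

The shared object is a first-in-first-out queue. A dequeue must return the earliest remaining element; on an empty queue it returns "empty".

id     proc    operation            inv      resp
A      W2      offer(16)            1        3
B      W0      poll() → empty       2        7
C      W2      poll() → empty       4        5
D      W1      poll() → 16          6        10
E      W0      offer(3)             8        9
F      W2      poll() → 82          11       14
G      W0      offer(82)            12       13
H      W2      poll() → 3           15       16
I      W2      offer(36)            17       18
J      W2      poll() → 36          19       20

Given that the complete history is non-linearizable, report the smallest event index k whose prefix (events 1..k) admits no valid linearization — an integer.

one valid order for events 1..6 is A, B, C:
step 1: A offer(16) — queue <16>
step 2: B poll() (pending, included) — queue <>
step 3: C poll() → empty — queue <>
once event 7 joins (B's response, time 7), exhaustive search finds no witness
no completion choice of the 1 pending operation (D) rescues it — every subset was tried
e.g. A, B, C (pending dropped): illegal at step 2, since B poll() → empty cannot apply there
e.g. A, C, B (pending dropped): illegal at step 2, since C poll() → empty cannot apply there

7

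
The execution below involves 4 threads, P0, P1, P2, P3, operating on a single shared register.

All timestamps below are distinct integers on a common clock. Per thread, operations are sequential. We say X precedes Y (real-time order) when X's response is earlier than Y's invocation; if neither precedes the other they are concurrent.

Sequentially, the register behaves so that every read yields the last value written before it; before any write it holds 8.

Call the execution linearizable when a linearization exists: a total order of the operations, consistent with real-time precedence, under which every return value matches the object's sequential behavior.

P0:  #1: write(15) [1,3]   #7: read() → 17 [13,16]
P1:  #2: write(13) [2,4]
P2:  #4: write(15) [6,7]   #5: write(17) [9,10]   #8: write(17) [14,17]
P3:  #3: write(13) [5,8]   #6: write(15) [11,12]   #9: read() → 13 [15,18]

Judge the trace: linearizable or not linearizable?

already the first 18 events (up to #9's response at time 18) admit no linearization; the first 17 still do
every one of the 24 real-time-consistent orders over 9 completed register ops fails the sequential spec
sample order #1, #2, #3, #4, #5, #6, #7, #8, #9 stalls at step 7 — #7 read() → 17 has no legal effect
sample order #1, #2, #3, #4, #5, #6, #7, #9, #8 stalls at step 7 — #7 read() → 17 has no legal effect

not linearizable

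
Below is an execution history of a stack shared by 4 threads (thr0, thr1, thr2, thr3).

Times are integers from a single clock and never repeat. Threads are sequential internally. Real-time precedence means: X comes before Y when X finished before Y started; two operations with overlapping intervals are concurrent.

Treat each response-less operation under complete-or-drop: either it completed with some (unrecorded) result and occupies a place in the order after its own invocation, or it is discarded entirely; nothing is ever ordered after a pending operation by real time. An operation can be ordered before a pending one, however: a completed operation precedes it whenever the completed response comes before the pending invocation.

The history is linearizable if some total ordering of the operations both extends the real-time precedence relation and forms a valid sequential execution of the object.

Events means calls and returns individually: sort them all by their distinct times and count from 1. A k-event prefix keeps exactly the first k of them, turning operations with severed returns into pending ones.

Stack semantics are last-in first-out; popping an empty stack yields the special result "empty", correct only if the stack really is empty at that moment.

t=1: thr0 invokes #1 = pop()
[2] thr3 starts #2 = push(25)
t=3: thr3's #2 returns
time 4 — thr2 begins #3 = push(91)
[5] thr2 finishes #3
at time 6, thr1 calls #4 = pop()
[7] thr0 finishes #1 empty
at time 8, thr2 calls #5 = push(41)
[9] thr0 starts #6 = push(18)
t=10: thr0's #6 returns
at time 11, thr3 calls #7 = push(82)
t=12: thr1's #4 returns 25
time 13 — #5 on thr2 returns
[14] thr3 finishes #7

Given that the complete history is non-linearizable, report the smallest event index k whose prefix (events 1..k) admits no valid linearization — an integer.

events 1..11 are linearizable, e.g. via #1, #2, #3, #4, #5, #6:
step 1: #1 pop() → empty — stack <>
step 2: #2 push(25) — stack <25>
step 3: #3 push(91) — stack <25,91>
step 4: #4 pop() (pending, included) — stack <25>
step 5: #5 push(41) (pending, included) — stack <25,41>
step 6: #6 push(18) — stack <25,41,18>
include event 12 — #4 responding at 12 — and every candidate order breaks
every completion of the 2 pending operations (#5, #7) was checked; none linearizes
sample order #1, #2, #3, #4, #6 (pending dropped) stalls at step 4 — #4 pop() → 25 has no legal effect
sample order #1, #2, #3, #6, #4 (pending dropped) stalls at step 5 — #4 pop() → 25 has no legal effect

12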